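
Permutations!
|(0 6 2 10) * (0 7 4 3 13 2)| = 6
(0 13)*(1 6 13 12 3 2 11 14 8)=(0 12 3 2 11 14 8 1 6 13)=[12, 6, 11, 2, 4, 5, 13, 7, 1, 9, 10, 14, 3, 0, 8]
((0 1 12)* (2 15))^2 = ((0 1 12)(2 15))^2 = (15)(0 12 1)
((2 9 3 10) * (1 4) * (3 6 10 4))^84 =(10) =((1 3 4)(2 9 6 10))^84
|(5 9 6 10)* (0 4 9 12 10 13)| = 15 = |(0 4 9 6 13)(5 12 10)|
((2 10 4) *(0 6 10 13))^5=((0 6 10 4 2 13))^5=(0 13 2 4 10 6)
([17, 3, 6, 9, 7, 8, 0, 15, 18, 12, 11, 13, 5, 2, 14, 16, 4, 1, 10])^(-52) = (0 9 18 2 1 5 11)(3 8 13 17 12 10 6)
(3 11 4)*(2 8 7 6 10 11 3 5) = (2 8 7 6 10 11 4 5) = [0, 1, 8, 3, 5, 2, 10, 6, 7, 9, 11, 4]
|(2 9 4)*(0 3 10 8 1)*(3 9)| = 8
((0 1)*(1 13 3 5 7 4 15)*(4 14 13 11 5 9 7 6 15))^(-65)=((0 11 5 6 15 1)(3 9 7 14 13))^(-65)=(0 11 5 6 15 1)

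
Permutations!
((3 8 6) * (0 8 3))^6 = ((0 8 6))^6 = (8)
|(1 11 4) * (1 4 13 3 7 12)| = |(1 11 13 3 7 12)| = 6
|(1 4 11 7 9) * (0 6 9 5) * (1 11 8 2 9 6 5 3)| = 8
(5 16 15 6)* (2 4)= (2 4)(5 16 15 6)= [0, 1, 4, 3, 2, 16, 5, 7, 8, 9, 10, 11, 12, 13, 14, 6, 15]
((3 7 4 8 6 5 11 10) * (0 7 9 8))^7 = (11)(0 7 4)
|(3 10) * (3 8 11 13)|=5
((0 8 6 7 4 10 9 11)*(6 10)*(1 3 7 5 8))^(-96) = (0 7 5 9 1 4 8 11 3 6 10) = ((0 1 3 7 4 6 5 8 10 9 11))^(-96)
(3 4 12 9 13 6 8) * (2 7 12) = [0, 1, 7, 4, 2, 5, 8, 12, 3, 13, 10, 11, 9, 6] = (2 7 12 9 13 6 8 3 4)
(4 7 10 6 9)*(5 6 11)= [0, 1, 2, 3, 7, 6, 9, 10, 8, 4, 11, 5]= (4 7 10 11 5 6 9)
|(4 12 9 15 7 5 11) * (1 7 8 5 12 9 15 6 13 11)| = |(1 7 12 15 8 5)(4 9 6 13 11)| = 30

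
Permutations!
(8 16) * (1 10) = [0, 10, 2, 3, 4, 5, 6, 7, 16, 9, 1, 11, 12, 13, 14, 15, 8] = (1 10)(8 16)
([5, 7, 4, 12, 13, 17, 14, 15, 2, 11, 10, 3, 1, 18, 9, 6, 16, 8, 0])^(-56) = [0, 3, 2, 9, 4, 5, 7, 12, 8, 6, 10, 14, 11, 13, 15, 1, 16, 17, 18]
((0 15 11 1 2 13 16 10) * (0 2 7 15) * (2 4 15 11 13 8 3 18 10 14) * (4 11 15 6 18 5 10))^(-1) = ((1 7 15 13 16 14 2 8 3 5 10 11)(4 6 18))^(-1) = (1 11 10 5 3 8 2 14 16 13 15 7)(4 18 6)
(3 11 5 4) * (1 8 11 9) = (1 8 11 5 4 3 9) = [0, 8, 2, 9, 3, 4, 6, 7, 11, 1, 10, 5]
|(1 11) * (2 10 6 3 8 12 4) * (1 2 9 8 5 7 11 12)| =|(1 12 4 9 8)(2 10 6 3 5 7 11)| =35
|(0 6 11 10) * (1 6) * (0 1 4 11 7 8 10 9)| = |(0 4 11 9)(1 6 7 8 10)| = 20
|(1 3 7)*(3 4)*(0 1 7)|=4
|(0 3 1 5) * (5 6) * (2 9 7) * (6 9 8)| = 9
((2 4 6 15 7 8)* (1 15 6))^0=(15)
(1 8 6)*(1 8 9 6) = (1 9 6 8) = [0, 9, 2, 3, 4, 5, 8, 7, 1, 6]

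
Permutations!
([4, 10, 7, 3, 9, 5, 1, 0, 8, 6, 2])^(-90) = [2, 9, 1, 3, 7, 5, 4, 10, 8, 0, 6]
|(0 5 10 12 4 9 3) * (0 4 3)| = 7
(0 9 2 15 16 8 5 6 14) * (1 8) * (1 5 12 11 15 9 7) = (0 7 1 8 12 11 15 16 5 6 14)(2 9) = [7, 8, 9, 3, 4, 6, 14, 1, 12, 2, 10, 15, 11, 13, 0, 16, 5]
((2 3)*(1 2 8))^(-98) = (1 3)(2 8)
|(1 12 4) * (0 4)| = 4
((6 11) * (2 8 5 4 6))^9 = ((2 8 5 4 6 11))^9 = (2 4)(5 11)(6 8)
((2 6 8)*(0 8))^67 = ((0 8 2 6))^67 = (0 6 2 8)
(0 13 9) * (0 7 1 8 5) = [13, 8, 2, 3, 4, 0, 6, 1, 5, 7, 10, 11, 12, 9] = (0 13 9 7 1 8 5)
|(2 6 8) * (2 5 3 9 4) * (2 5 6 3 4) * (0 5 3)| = 6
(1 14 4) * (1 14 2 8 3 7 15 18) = (1 2 8 3 7 15 18)(4 14) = [0, 2, 8, 7, 14, 5, 6, 15, 3, 9, 10, 11, 12, 13, 4, 18, 16, 17, 1]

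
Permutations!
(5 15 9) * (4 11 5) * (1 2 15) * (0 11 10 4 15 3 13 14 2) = (0 11 5 1)(2 3 13 14)(4 10)(9 15) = [11, 0, 3, 13, 10, 1, 6, 7, 8, 15, 4, 5, 12, 14, 2, 9]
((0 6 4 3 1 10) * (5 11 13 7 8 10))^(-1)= ((0 6 4 3 1 5 11 13 7 8 10))^(-1)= (0 10 8 7 13 11 5 1 3 4 6)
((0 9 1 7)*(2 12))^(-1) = ((0 9 1 7)(2 12))^(-1) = (0 7 1 9)(2 12)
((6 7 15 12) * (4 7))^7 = (4 15 6 7 12)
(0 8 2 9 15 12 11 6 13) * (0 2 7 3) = (0 8 7 3)(2 9 15 12 11 6 13) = [8, 1, 9, 0, 4, 5, 13, 3, 7, 15, 10, 6, 11, 2, 14, 12]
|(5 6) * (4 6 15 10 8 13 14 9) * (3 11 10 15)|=10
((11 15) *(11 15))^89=((15))^89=(15)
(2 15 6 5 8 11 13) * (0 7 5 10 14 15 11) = (0 7 5 8)(2 11 13)(6 10 14 15) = [7, 1, 11, 3, 4, 8, 10, 5, 0, 9, 14, 13, 12, 2, 15, 6]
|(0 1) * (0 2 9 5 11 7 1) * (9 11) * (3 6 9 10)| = 20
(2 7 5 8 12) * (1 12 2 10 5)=(1 12 10 5 8 2 7)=[0, 12, 7, 3, 4, 8, 6, 1, 2, 9, 5, 11, 10]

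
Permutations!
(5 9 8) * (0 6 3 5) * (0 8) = [6, 1, 2, 5, 4, 9, 3, 7, 8, 0] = (0 6 3 5 9)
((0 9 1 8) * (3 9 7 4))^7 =((0 7 4 3 9 1 8))^7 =(9)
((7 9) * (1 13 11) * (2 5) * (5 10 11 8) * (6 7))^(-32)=((1 13 8 5 2 10 11)(6 7 9))^(-32)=(1 5 11 8 10 13 2)(6 7 9)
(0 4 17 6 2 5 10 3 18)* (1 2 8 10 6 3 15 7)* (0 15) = [4, 2, 5, 18, 17, 6, 8, 1, 10, 9, 0, 11, 12, 13, 14, 7, 16, 3, 15] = (0 4 17 3 18 15 7 1 2 5 6 8 10)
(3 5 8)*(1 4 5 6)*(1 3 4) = (3 6)(4 5 8) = [0, 1, 2, 6, 5, 8, 3, 7, 4]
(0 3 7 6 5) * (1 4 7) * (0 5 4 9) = (0 3 1 9)(4 7 6) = [3, 9, 2, 1, 7, 5, 4, 6, 8, 0]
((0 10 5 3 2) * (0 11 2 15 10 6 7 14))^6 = ((0 6 7 14)(2 11)(3 15 10 5))^6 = (0 7)(3 10)(5 15)(6 14)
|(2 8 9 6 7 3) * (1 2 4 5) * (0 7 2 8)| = |(0 7 3 4 5 1 8 9 6 2)| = 10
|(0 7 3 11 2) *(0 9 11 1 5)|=|(0 7 3 1 5)(2 9 11)|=15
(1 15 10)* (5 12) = (1 15 10)(5 12) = [0, 15, 2, 3, 4, 12, 6, 7, 8, 9, 1, 11, 5, 13, 14, 10]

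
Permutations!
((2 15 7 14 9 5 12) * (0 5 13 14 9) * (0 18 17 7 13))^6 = ((0 5 12 2 15 13 14 18 17 7 9))^6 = (0 14 5 18 12 17 2 7 15 9 13)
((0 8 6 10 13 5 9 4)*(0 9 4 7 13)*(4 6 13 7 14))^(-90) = (14)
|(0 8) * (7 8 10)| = |(0 10 7 8)| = 4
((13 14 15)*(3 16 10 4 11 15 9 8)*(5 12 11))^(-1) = ((3 16 10 4 5 12 11 15 13 14 9 8))^(-1) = (3 8 9 14 13 15 11 12 5 4 10 16)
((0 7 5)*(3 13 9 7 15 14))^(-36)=(0 13)(3 5)(7 14)(9 15)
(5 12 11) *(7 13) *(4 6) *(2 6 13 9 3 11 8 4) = [0, 1, 6, 11, 13, 12, 2, 9, 4, 3, 10, 5, 8, 7] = (2 6)(3 11 5 12 8 4 13 7 9)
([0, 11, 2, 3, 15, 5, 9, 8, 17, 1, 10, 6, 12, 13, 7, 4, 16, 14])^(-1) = [0, 9, 2, 3, 15, 5, 11, 14, 7, 6, 10, 1, 12, 13, 17, 4, 16, 8]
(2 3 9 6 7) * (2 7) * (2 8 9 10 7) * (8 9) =(2 3 10 7)(6 9) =[0, 1, 3, 10, 4, 5, 9, 2, 8, 6, 7]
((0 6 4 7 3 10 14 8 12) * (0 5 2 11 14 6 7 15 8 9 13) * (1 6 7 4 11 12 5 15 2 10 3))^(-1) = (0 13 9 14 11 6 1 7 10 5 8 15 12 2 4)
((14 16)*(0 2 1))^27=((0 2 1)(14 16))^27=(14 16)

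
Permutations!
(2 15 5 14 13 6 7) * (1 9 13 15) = [0, 9, 1, 3, 4, 14, 7, 2, 8, 13, 10, 11, 12, 6, 15, 5] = (1 9 13 6 7 2)(5 14 15)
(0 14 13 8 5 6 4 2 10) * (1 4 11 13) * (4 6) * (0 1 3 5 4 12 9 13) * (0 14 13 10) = (0 13 8 4 2)(1 6 11 14 3 5 12 9 10) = [13, 6, 0, 5, 2, 12, 11, 7, 4, 10, 1, 14, 9, 8, 3]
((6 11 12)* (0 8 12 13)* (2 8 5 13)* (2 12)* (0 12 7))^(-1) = (0 7 11 6 12 13 5)(2 8)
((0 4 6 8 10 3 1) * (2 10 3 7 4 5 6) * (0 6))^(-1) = (0 5)(1 3 8 6)(2 4 7 10)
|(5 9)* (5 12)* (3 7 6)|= 3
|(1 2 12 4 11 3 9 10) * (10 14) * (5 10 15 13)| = |(1 2 12 4 11 3 9 14 15 13 5 10)| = 12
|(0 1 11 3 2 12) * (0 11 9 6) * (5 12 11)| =12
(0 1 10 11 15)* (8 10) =(0 1 8 10 11 15) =[1, 8, 2, 3, 4, 5, 6, 7, 10, 9, 11, 15, 12, 13, 14, 0]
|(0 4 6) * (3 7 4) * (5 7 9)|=7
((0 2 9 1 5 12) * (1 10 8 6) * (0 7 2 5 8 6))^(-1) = (0 8 1 6 10 9 2 7 12 5) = ((0 5 12 7 2 9 10 6 1 8))^(-1)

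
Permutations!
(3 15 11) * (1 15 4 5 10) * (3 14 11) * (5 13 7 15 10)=(1 10)(3 4 13 7 15)(11 14)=[0, 10, 2, 4, 13, 5, 6, 15, 8, 9, 1, 14, 12, 7, 11, 3]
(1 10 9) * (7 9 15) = (1 10 15 7 9) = [0, 10, 2, 3, 4, 5, 6, 9, 8, 1, 15, 11, 12, 13, 14, 7]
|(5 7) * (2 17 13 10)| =|(2 17 13 10)(5 7)| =4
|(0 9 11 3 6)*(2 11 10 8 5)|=9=|(0 9 10 8 5 2 11 3 6)|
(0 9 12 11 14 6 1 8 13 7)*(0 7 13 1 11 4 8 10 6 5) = (0 9 12 4 8 1 10 6 11 14 5) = [9, 10, 2, 3, 8, 0, 11, 7, 1, 12, 6, 14, 4, 13, 5]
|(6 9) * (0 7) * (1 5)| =2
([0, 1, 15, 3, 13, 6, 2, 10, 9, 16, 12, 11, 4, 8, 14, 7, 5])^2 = [0, 1, 7, 3, 8, 2, 15, 12, 16, 5, 4, 11, 13, 9, 14, 10, 6]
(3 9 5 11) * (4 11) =(3 9 5 4 11) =[0, 1, 2, 9, 11, 4, 6, 7, 8, 5, 10, 3]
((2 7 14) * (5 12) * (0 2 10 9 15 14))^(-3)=(5 12)(9 15 14 10)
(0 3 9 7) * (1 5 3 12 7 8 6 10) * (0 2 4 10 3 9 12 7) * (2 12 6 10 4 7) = (0 2 7 12)(1 5 9 8 10)(3 6) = [2, 5, 7, 6, 4, 9, 3, 12, 10, 8, 1, 11, 0]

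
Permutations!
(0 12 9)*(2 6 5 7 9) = (0 12 2 6 5 7 9) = [12, 1, 6, 3, 4, 7, 5, 9, 8, 0, 10, 11, 2]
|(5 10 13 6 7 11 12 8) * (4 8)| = 9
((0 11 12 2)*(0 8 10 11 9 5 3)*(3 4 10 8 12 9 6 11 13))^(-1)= ((0 6 11 9 5 4 10 13 3)(2 12))^(-1)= (0 3 13 10 4 5 9 11 6)(2 12)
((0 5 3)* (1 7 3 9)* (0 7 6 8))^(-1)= (0 8 6 1 9 5)(3 7)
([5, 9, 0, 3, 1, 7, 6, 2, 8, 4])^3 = (9)(0 2 7 5)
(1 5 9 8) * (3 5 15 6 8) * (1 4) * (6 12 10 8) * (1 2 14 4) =[0, 15, 14, 5, 2, 9, 6, 7, 1, 3, 8, 11, 10, 13, 4, 12] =(1 15 12 10 8)(2 14 4)(3 5 9)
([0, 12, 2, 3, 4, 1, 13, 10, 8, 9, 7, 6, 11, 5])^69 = [0, 6, 2, 3, 4, 11, 1, 10, 8, 9, 7, 5, 13, 12]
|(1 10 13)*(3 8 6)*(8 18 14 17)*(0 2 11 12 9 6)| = |(0 2 11 12 9 6 3 18 14 17 8)(1 10 13)| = 33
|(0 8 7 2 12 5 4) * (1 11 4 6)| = 10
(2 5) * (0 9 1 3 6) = [9, 3, 5, 6, 4, 2, 0, 7, 8, 1] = (0 9 1 3 6)(2 5)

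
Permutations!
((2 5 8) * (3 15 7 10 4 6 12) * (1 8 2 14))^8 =((1 8 14)(2 5)(3 15 7 10 4 6 12))^8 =(1 14 8)(3 15 7 10 4 6 12)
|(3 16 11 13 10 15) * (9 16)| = |(3 9 16 11 13 10 15)| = 7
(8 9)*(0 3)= [3, 1, 2, 0, 4, 5, 6, 7, 9, 8]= (0 3)(8 9)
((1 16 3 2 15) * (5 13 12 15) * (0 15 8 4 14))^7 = (0 13 1 8 3 14 5 15 12 16 4 2)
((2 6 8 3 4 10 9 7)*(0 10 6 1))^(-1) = ((0 10 9 7 2 1)(3 4 6 8))^(-1) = (0 1 2 7 9 10)(3 8 6 4)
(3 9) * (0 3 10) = [3, 1, 2, 9, 4, 5, 6, 7, 8, 10, 0] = (0 3 9 10)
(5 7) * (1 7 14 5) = (1 7)(5 14) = [0, 7, 2, 3, 4, 14, 6, 1, 8, 9, 10, 11, 12, 13, 5]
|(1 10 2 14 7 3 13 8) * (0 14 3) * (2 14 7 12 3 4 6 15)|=|(0 7)(1 10 14 12 3 13 8)(2 4 6 15)|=28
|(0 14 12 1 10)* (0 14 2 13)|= |(0 2 13)(1 10 14 12)|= 12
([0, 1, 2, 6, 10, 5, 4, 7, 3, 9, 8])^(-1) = [0, 1, 2, 8, 6, 5, 3, 7, 10, 9, 4]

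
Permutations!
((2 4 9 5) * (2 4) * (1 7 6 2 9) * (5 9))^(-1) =(9)(1 4 5 2 6 7)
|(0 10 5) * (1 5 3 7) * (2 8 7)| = |(0 10 3 2 8 7 1 5)| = 8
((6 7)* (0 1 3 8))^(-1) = ((0 1 3 8)(6 7))^(-1) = (0 8 3 1)(6 7)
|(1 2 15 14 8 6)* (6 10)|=7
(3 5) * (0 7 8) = (0 7 8)(3 5) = [7, 1, 2, 5, 4, 3, 6, 8, 0]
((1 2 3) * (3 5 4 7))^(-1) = (1 3 7 4 5 2) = ((1 2 5 4 7 3))^(-1)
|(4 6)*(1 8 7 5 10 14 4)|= 8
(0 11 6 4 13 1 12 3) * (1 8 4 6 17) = (0 11 17 1 12 3)(4 13 8) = [11, 12, 2, 0, 13, 5, 6, 7, 4, 9, 10, 17, 3, 8, 14, 15, 16, 1]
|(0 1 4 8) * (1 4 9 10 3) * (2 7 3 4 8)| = 14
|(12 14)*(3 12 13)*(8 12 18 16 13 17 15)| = |(3 18 16 13)(8 12 14 17 15)| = 20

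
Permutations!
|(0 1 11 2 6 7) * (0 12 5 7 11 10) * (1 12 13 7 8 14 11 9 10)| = |(0 12 5 8 14 11 2 6 9 10)(7 13)| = 10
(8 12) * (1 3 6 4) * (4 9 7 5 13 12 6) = (1 3 4)(5 13 12 8 6 9 7) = [0, 3, 2, 4, 1, 13, 9, 5, 6, 7, 10, 11, 8, 12]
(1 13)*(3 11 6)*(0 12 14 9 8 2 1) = [12, 13, 1, 11, 4, 5, 3, 7, 2, 8, 10, 6, 14, 0, 9] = (0 12 14 9 8 2 1 13)(3 11 6)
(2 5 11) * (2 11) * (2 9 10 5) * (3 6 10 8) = [0, 1, 2, 6, 4, 9, 10, 7, 3, 8, 5, 11] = (11)(3 6 10 5 9 8)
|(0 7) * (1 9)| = 2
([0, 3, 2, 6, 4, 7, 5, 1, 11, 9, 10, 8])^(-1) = (1 7 5 6 3)(8 11)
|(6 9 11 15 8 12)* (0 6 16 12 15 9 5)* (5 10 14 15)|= 14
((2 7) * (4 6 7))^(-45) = ((2 4 6 7))^(-45) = (2 7 6 4)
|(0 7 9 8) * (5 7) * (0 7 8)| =5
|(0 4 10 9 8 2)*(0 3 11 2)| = 15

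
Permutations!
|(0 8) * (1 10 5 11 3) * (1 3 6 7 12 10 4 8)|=12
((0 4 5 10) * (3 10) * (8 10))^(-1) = (0 10 8 3 5 4)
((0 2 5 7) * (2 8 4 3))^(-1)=(0 7 5 2 3 4 8)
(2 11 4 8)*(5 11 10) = (2 10 5 11 4 8) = [0, 1, 10, 3, 8, 11, 6, 7, 2, 9, 5, 4]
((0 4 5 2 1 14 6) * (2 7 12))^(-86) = (0 12 6 7 14 5 1 4 2)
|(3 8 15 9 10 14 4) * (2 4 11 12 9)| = 5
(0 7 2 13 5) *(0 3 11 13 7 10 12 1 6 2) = (0 10 12 1 6 2 7)(3 11 13 5) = [10, 6, 7, 11, 4, 3, 2, 0, 8, 9, 12, 13, 1, 5]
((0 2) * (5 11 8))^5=((0 2)(5 11 8))^5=(0 2)(5 8 11)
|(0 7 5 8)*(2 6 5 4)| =|(0 7 4 2 6 5 8)| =7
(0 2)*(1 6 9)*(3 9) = [2, 6, 0, 9, 4, 5, 3, 7, 8, 1] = (0 2)(1 6 3 9)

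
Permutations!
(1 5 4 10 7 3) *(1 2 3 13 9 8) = (1 5 4 10 7 13 9 8)(2 3) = [0, 5, 3, 2, 10, 4, 6, 13, 1, 8, 7, 11, 12, 9]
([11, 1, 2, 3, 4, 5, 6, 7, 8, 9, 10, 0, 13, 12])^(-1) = [11, 1, 2, 3, 4, 5, 6, 7, 8, 9, 10, 0, 13, 12]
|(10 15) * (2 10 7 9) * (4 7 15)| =5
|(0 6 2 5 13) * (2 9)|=|(0 6 9 2 5 13)|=6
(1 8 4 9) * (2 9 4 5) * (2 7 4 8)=(1 2 9)(4 8 5 7)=[0, 2, 9, 3, 8, 7, 6, 4, 5, 1]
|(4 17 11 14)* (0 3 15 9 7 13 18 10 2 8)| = |(0 3 15 9 7 13 18 10 2 8)(4 17 11 14)| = 20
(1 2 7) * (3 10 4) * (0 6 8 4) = (0 6 8 4 3 10)(1 2 7) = [6, 2, 7, 10, 3, 5, 8, 1, 4, 9, 0]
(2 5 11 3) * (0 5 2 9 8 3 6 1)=(0 5 11 6 1)(3 9 8)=[5, 0, 2, 9, 4, 11, 1, 7, 3, 8, 10, 6]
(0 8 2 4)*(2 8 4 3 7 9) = (0 4)(2 3 7 9) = [4, 1, 3, 7, 0, 5, 6, 9, 8, 2]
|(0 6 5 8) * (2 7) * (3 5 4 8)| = 4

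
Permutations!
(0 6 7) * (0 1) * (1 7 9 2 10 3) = (0 6 9 2 10 3 1) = [6, 0, 10, 1, 4, 5, 9, 7, 8, 2, 3]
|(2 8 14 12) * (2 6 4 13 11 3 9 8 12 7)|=11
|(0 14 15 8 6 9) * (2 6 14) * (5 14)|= |(0 2 6 9)(5 14 15 8)|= 4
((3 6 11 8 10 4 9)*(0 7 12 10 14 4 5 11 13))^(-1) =(0 13 6 3 9 4 14 8 11 5 10 12 7)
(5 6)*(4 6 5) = [0, 1, 2, 3, 6, 5, 4] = (4 6)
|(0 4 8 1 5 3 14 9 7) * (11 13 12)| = |(0 4 8 1 5 3 14 9 7)(11 13 12)| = 9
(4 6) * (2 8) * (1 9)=(1 9)(2 8)(4 6)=[0, 9, 8, 3, 6, 5, 4, 7, 2, 1]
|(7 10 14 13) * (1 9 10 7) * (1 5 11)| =7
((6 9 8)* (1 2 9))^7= (1 9 6 2 8)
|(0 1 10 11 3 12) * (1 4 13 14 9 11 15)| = 24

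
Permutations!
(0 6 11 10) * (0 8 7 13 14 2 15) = (0 6 11 10 8 7 13 14 2 15) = [6, 1, 15, 3, 4, 5, 11, 13, 7, 9, 8, 10, 12, 14, 2, 0]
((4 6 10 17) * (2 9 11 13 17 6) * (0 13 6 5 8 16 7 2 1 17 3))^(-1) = ((0 13 3)(1 17 4)(2 9 11 6 10 5 8 16 7))^(-1) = (0 3 13)(1 4 17)(2 7 16 8 5 10 6 11 9)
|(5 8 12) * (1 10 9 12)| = |(1 10 9 12 5 8)| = 6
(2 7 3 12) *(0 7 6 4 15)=(0 7 3 12 2 6 4 15)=[7, 1, 6, 12, 15, 5, 4, 3, 8, 9, 10, 11, 2, 13, 14, 0]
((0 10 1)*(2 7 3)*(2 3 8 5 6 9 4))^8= (0 1 10)(2 7 8 5 6 9 4)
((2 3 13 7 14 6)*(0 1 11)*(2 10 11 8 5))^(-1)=(0 11 10 6 14 7 13 3 2 5 8 1)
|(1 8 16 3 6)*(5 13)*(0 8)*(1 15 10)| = |(0 8 16 3 6 15 10 1)(5 13)| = 8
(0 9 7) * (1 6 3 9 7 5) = (0 7)(1 6 3 9 5) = [7, 6, 2, 9, 4, 1, 3, 0, 8, 5]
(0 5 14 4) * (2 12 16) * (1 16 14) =(0 5 1 16 2 12 14 4) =[5, 16, 12, 3, 0, 1, 6, 7, 8, 9, 10, 11, 14, 13, 4, 15, 2]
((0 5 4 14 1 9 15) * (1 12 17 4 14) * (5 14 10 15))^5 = ((0 14 12 17 4 1 9 5 10 15))^5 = (0 1)(4 15)(5 12)(9 14)(10 17)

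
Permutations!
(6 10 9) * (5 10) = [0, 1, 2, 3, 4, 10, 5, 7, 8, 6, 9] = (5 10 9 6)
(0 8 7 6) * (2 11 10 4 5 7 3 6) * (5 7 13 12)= [8, 1, 11, 6, 7, 13, 0, 2, 3, 9, 4, 10, 5, 12]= (0 8 3 6)(2 11 10 4 7)(5 13 12)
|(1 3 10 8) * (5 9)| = |(1 3 10 8)(5 9)| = 4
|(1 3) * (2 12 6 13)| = |(1 3)(2 12 6 13)| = 4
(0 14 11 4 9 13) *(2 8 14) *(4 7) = (0 2 8 14 11 7 4 9 13) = [2, 1, 8, 3, 9, 5, 6, 4, 14, 13, 10, 7, 12, 0, 11]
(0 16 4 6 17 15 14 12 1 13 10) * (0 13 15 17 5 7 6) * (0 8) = (17)(0 16 4 8)(1 15 14 12)(5 7 6)(10 13) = [16, 15, 2, 3, 8, 7, 5, 6, 0, 9, 13, 11, 1, 10, 12, 14, 4, 17]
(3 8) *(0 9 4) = [9, 1, 2, 8, 0, 5, 6, 7, 3, 4] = (0 9 4)(3 8)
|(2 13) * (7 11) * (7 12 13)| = 5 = |(2 7 11 12 13)|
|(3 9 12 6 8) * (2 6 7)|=|(2 6 8 3 9 12 7)|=7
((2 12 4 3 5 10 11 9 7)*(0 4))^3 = ((0 4 3 5 10 11 9 7 2 12))^3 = (0 5 9 12 3 11 2 4 10 7)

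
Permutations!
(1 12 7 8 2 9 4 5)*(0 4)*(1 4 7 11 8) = (0 7 1 12 11 8 2 9)(4 5) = [7, 12, 9, 3, 5, 4, 6, 1, 2, 0, 10, 8, 11]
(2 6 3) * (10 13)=[0, 1, 6, 2, 4, 5, 3, 7, 8, 9, 13, 11, 12, 10]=(2 6 3)(10 13)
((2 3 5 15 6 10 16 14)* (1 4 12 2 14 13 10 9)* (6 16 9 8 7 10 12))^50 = ((1 4 6 8 7 10 9)(2 3 5 15 16 13 12))^50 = (1 4 6 8 7 10 9)(2 3 5 15 16 13 12)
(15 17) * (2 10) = [0, 1, 10, 3, 4, 5, 6, 7, 8, 9, 2, 11, 12, 13, 14, 17, 16, 15] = (2 10)(15 17)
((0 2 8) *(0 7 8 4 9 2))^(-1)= (2 9 4)(7 8)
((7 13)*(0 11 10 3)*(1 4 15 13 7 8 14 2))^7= (15)(0 3 10 11)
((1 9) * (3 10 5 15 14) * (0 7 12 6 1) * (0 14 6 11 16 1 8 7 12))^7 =(0 3)(1 6)(5 11)(7 14)(8 9)(10 12)(15 16)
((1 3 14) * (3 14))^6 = (14)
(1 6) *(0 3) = (0 3)(1 6) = [3, 6, 2, 0, 4, 5, 1]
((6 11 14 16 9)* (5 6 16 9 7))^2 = (5 11 9 7 6 14 16)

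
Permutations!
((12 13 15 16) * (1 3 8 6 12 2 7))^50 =(16)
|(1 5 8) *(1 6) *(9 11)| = 4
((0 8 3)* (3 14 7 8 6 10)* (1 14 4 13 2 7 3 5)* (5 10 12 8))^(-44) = ((0 6 12 8 4 13 2 7 5 1 14 3))^(-44) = (0 4 5)(1 6 13)(2 14 12)(3 8 7)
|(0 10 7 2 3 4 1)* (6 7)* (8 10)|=9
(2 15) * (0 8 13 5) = (0 8 13 5)(2 15) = [8, 1, 15, 3, 4, 0, 6, 7, 13, 9, 10, 11, 12, 5, 14, 2]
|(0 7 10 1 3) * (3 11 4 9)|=8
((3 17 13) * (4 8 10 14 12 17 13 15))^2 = ((3 13)(4 8 10 14 12 17 15))^2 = (4 10 12 15 8 14 17)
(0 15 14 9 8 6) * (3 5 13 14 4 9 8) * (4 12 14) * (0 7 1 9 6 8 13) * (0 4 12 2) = (0 15 2)(1 9 3 5 4 6 7)(12 14 13) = [15, 9, 0, 5, 6, 4, 7, 1, 8, 3, 10, 11, 14, 12, 13, 2]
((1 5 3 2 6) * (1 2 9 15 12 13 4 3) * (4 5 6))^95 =((1 6 2 4 3 9 15 12 13 5))^95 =(1 9)(2 12)(3 5)(4 13)(6 15)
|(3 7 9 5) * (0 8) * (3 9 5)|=4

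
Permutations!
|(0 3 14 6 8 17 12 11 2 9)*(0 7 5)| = |(0 3 14 6 8 17 12 11 2 9 7 5)| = 12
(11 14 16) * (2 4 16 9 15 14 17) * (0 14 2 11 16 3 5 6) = (0 14 9 15 2 4 3 5 6)(11 17) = [14, 1, 4, 5, 3, 6, 0, 7, 8, 15, 10, 17, 12, 13, 9, 2, 16, 11]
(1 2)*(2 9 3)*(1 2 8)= (1 9 3 8)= [0, 9, 2, 8, 4, 5, 6, 7, 1, 3]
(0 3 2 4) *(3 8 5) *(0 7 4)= [8, 1, 0, 2, 7, 3, 6, 4, 5]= (0 8 5 3 2)(4 7)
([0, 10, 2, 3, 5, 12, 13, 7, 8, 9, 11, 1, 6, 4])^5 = [0, 11, 2, 3, 4, 5, 6, 7, 8, 9, 1, 10, 12, 13]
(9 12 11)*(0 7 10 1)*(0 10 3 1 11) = [7, 10, 2, 1, 4, 5, 6, 3, 8, 12, 11, 9, 0] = (0 7 3 1 10 11 9 12)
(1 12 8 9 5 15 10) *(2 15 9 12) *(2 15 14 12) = (1 15 10)(2 14 12 8)(5 9) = [0, 15, 14, 3, 4, 9, 6, 7, 2, 5, 1, 11, 8, 13, 12, 10]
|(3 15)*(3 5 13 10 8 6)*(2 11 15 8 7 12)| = |(2 11 15 5 13 10 7 12)(3 8 6)| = 24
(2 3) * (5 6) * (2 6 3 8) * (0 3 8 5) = (0 3 6)(2 5 8) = [3, 1, 5, 6, 4, 8, 0, 7, 2]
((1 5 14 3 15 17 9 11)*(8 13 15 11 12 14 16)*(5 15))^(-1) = ((1 15 17 9 12 14 3 11)(5 16 8 13))^(-1) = (1 11 3 14 12 9 17 15)(5 13 8 16)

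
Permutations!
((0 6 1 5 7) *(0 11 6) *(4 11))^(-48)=((1 5 7 4 11 6))^(-48)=(11)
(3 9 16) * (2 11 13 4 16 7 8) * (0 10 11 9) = (0 10 11 13 4 16 3)(2 9 7 8) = [10, 1, 9, 0, 16, 5, 6, 8, 2, 7, 11, 13, 12, 4, 14, 15, 3]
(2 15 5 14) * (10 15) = [0, 1, 10, 3, 4, 14, 6, 7, 8, 9, 15, 11, 12, 13, 2, 5] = (2 10 15 5 14)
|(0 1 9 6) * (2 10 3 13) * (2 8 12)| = |(0 1 9 6)(2 10 3 13 8 12)| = 12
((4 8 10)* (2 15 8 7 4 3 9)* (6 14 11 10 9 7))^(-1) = (2 9 8 15)(3 10 11 14 6 4 7) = ((2 15 8 9)(3 7 4 6 14 11 10))^(-1)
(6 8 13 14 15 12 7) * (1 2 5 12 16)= (1 2 5 12 7 6 8 13 14 15 16)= [0, 2, 5, 3, 4, 12, 8, 6, 13, 9, 10, 11, 7, 14, 15, 16, 1]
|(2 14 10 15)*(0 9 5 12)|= 4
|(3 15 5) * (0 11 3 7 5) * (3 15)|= 6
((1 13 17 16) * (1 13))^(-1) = ((13 17 16))^(-1) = (13 16 17)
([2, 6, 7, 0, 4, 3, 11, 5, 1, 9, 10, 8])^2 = (0 7 3 2 5)(1 11)(6 8)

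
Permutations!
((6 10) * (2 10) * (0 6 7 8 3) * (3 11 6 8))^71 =((0 8 11 6 2 10 7 3))^71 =(0 3 7 10 2 6 11 8)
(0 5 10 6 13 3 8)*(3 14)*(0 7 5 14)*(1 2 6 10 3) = [14, 2, 6, 8, 4, 3, 13, 5, 7, 9, 10, 11, 12, 0, 1] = (0 14 1 2 6 13)(3 8 7 5)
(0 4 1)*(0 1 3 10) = [4, 1, 2, 10, 3, 5, 6, 7, 8, 9, 0] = (0 4 3 10)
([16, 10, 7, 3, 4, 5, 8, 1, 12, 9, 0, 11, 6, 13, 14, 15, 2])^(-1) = (0 10 1 7 2 16)(6 12 8)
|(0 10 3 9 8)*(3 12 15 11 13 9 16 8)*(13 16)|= |(0 10 12 15 11 16 8)(3 13 9)|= 21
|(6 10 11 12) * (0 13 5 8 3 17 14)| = |(0 13 5 8 3 17 14)(6 10 11 12)| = 28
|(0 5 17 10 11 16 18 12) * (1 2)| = |(0 5 17 10 11 16 18 12)(1 2)| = 8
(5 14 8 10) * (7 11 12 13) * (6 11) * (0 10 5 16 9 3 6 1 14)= [10, 14, 2, 6, 4, 0, 11, 1, 5, 3, 16, 12, 13, 7, 8, 15, 9]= (0 10 16 9 3 6 11 12 13 7 1 14 8 5)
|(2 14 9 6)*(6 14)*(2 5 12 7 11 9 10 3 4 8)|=|(2 6 5 12 7 11 9 14 10 3 4 8)|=12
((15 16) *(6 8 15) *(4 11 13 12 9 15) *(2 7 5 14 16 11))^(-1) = (2 4 8 6 16 14 5 7)(9 12 13 11 15)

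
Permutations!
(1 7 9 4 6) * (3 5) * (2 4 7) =(1 2 4 6)(3 5)(7 9) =[0, 2, 4, 5, 6, 3, 1, 9, 8, 7]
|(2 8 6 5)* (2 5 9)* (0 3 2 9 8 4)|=|(9)(0 3 2 4)(6 8)|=4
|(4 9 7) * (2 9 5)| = 5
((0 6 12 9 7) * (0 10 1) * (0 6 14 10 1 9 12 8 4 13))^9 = (0 13 4 8 6 1 7 9 10 14)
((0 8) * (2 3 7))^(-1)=(0 8)(2 7 3)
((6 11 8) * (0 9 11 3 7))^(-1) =(0 7 3 6 8 11 9) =((0 9 11 8 6 3 7))^(-1)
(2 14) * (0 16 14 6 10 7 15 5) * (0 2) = [16, 1, 6, 3, 4, 2, 10, 15, 8, 9, 7, 11, 12, 13, 0, 5, 14] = (0 16 14)(2 6 10 7 15 5)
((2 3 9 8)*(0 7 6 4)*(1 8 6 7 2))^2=((0 2 3 9 6 4)(1 8))^2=(0 3 6)(2 9 4)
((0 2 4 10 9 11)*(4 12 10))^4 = (0 9 12)(2 11 10)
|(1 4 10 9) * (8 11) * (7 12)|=4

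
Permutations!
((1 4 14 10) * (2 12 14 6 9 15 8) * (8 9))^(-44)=(15)(1 2)(4 12)(6 14)(8 10)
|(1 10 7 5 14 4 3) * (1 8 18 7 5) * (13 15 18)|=|(1 10 5 14 4 3 8 13 15 18 7)|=11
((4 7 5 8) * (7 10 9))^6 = (10) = ((4 10 9 7 5 8))^6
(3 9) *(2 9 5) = [0, 1, 9, 5, 4, 2, 6, 7, 8, 3] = (2 9 3 5)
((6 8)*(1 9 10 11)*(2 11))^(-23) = (1 10 11 9 2)(6 8)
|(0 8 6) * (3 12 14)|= |(0 8 6)(3 12 14)|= 3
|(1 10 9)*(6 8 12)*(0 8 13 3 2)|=21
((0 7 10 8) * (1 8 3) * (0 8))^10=((0 7 10 3 1))^10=(10)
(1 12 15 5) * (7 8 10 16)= (1 12 15 5)(7 8 10 16)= [0, 12, 2, 3, 4, 1, 6, 8, 10, 9, 16, 11, 15, 13, 14, 5, 7]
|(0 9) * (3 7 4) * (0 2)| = |(0 9 2)(3 7 4)| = 3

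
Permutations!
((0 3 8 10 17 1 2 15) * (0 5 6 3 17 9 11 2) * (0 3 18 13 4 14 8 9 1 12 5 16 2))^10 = ((0 17 12 5 6 18 13 4 14 8 10 1 3 9 11)(2 15 16))^10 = (0 10 18)(1 13 17)(2 15 16)(3 4 12)(5 9 14)(6 11 8)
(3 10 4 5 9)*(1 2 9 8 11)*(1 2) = (2 9 3 10 4 5 8 11) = [0, 1, 9, 10, 5, 8, 6, 7, 11, 3, 4, 2]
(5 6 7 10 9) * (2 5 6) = [0, 1, 5, 3, 4, 2, 7, 10, 8, 6, 9] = (2 5)(6 7 10 9)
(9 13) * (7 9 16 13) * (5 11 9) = (5 11 9 7)(13 16) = [0, 1, 2, 3, 4, 11, 6, 5, 8, 7, 10, 9, 12, 16, 14, 15, 13]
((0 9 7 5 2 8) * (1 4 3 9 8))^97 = (0 8)(1 2 5 7 9 3 4)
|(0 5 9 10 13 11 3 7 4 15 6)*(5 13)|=24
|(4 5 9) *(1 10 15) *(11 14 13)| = |(1 10 15)(4 5 9)(11 14 13)| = 3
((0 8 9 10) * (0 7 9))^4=((0 8)(7 9 10))^4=(7 9 10)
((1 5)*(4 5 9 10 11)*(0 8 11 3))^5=(0 1 8 9 11 10 4 3 5)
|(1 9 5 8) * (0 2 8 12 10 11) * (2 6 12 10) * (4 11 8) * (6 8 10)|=10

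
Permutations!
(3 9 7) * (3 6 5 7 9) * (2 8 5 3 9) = (2 8 5 7 6 3 9) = [0, 1, 8, 9, 4, 7, 3, 6, 5, 2]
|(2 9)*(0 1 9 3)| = |(0 1 9 2 3)| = 5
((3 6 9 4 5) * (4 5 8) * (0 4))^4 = ((0 4 8)(3 6 9 5))^4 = (9)(0 4 8)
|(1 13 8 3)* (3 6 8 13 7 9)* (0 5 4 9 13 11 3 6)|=30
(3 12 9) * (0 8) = [8, 1, 2, 12, 4, 5, 6, 7, 0, 3, 10, 11, 9] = (0 8)(3 12 9)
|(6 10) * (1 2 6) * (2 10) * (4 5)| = 2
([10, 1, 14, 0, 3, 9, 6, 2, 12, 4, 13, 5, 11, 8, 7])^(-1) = (0 3 4 9 5 11 12 8 13 10)(2 7 14)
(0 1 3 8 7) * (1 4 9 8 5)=[4, 3, 2, 5, 9, 1, 6, 0, 7, 8]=(0 4 9 8 7)(1 3 5)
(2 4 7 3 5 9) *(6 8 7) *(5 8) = (2 4 6 5 9)(3 8 7) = [0, 1, 4, 8, 6, 9, 5, 3, 7, 2]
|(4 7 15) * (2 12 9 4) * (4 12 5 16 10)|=14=|(2 5 16 10 4 7 15)(9 12)|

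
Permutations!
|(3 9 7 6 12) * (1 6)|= |(1 6 12 3 9 7)|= 6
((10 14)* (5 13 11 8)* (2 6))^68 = (14)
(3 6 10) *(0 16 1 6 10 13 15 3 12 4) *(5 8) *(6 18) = (0 16 1 18 6 13 15 3 10 12 4)(5 8) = [16, 18, 2, 10, 0, 8, 13, 7, 5, 9, 12, 11, 4, 15, 14, 3, 1, 17, 6]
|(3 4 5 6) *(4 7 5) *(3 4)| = 5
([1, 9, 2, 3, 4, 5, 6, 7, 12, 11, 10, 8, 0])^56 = (0 9 8)(1 11 12)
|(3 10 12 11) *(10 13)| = |(3 13 10 12 11)| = 5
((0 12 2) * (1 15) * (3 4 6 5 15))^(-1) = ((0 12 2)(1 3 4 6 5 15))^(-1) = (0 2 12)(1 15 5 6 4 3)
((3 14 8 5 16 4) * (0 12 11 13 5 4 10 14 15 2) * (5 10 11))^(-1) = (0 2 15 3 4 8 14 10 13 11 16 5 12)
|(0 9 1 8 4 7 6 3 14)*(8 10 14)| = |(0 9 1 10 14)(3 8 4 7 6)| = 5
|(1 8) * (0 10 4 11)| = |(0 10 4 11)(1 8)| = 4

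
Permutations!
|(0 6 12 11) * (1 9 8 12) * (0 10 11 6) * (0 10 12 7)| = 9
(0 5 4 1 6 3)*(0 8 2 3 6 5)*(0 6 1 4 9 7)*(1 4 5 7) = (0 6 4 5 9 1 7)(2 3 8) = [6, 7, 3, 8, 5, 9, 4, 0, 2, 1]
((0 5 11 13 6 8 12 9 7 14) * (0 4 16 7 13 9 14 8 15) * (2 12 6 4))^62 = ((0 5 11 9 13 4 16 7 8 6 15)(2 12 14))^62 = (0 7 9 15 16 11 6 4 5 8 13)(2 14 12)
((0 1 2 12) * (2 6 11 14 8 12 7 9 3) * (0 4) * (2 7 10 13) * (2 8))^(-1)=((0 1 6 11 14 2 10 13 8 12 4)(3 7 9))^(-1)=(0 4 12 8 13 10 2 14 11 6 1)(3 9 7)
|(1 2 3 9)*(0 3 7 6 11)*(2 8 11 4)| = 12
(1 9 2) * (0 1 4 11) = (0 1 9 2 4 11) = [1, 9, 4, 3, 11, 5, 6, 7, 8, 2, 10, 0]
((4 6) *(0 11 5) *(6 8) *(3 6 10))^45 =((0 11 5)(3 6 4 8 10))^45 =(11)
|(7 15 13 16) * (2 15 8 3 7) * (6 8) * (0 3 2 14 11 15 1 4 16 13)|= 12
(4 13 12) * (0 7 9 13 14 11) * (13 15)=[7, 1, 2, 3, 14, 5, 6, 9, 8, 15, 10, 0, 4, 12, 11, 13]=(0 7 9 15 13 12 4 14 11)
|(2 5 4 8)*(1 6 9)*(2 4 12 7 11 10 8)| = 24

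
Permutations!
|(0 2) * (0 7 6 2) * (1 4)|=6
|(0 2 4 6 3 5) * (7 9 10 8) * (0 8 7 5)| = |(0 2 4 6 3)(5 8)(7 9 10)| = 30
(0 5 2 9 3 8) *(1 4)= (0 5 2 9 3 8)(1 4)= [5, 4, 9, 8, 1, 2, 6, 7, 0, 3]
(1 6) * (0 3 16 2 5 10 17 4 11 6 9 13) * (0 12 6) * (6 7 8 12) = [3, 9, 5, 16, 11, 10, 1, 8, 12, 13, 17, 0, 7, 6, 14, 15, 2, 4] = (0 3 16 2 5 10 17 4 11)(1 9 13 6)(7 8 12)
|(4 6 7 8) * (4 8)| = 3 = |(8)(4 6 7)|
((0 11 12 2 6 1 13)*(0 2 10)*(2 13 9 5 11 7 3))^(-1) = (13)(0 10 12 11 5 9 1 6 2 3 7)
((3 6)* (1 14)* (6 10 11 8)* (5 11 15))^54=((1 14)(3 10 15 5 11 8 6))^54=(3 8 5 10 6 11 15)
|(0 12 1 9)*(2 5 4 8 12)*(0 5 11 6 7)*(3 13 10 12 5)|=|(0 2 11 6 7)(1 9 3 13 10 12)(4 8 5)|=30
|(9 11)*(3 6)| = 2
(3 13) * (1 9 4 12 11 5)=(1 9 4 12 11 5)(3 13)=[0, 9, 2, 13, 12, 1, 6, 7, 8, 4, 10, 5, 11, 3]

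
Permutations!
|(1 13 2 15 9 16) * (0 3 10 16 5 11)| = 11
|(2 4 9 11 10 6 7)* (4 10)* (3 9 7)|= 8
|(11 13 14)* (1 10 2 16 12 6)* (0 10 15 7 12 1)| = |(0 10 2 16 1 15 7 12 6)(11 13 14)| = 9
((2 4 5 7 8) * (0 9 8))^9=(0 8 4 7 9 2 5)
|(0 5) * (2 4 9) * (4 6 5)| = 6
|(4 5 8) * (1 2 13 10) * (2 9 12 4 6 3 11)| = 12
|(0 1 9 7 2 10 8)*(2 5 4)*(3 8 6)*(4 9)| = |(0 1 4 2 10 6 3 8)(5 9 7)| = 24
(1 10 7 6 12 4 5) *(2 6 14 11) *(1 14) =(1 10 7)(2 6 12 4 5 14 11) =[0, 10, 6, 3, 5, 14, 12, 1, 8, 9, 7, 2, 4, 13, 11]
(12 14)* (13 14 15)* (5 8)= (5 8)(12 15 13 14)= [0, 1, 2, 3, 4, 8, 6, 7, 5, 9, 10, 11, 15, 14, 12, 13]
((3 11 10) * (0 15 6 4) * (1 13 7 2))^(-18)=(0 6)(1 7)(2 13)(4 15)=((0 15 6 4)(1 13 7 2)(3 11 10))^(-18)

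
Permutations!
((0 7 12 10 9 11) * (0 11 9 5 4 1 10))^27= (12)(1 4 5 10)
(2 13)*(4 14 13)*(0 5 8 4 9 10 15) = (0 5 8 4 14 13 2 9 10 15) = [5, 1, 9, 3, 14, 8, 6, 7, 4, 10, 15, 11, 12, 2, 13, 0]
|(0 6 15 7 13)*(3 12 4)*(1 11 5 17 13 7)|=|(0 6 15 1 11 5 17 13)(3 12 4)|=24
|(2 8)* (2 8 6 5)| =3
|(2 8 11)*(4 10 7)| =|(2 8 11)(4 10 7)| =3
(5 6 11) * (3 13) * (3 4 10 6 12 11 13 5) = [0, 1, 2, 5, 10, 12, 13, 7, 8, 9, 6, 3, 11, 4] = (3 5 12 11)(4 10 6 13)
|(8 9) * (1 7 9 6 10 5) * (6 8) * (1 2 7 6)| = 7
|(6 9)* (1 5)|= |(1 5)(6 9)|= 2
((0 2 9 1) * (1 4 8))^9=(0 4)(1 9)(2 8)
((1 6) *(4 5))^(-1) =(1 6)(4 5)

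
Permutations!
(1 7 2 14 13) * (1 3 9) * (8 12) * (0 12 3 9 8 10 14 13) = (0 12 10 14)(1 7 2 13 9)(3 8) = [12, 7, 13, 8, 4, 5, 6, 2, 3, 1, 14, 11, 10, 9, 0]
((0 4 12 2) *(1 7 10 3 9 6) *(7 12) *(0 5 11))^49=((0 4 7 10 3 9 6 1 12 2 5 11))^49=(0 4 7 10 3 9 6 1 12 2 5 11)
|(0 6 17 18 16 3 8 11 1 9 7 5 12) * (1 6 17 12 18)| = 13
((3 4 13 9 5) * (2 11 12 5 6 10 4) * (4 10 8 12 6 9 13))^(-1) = ((13)(2 11 6 8 12 5 3))^(-1) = (13)(2 3 5 12 8 6 11)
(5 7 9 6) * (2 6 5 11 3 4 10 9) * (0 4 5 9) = (0 4 10)(2 6 11 3 5 7) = [4, 1, 6, 5, 10, 7, 11, 2, 8, 9, 0, 3]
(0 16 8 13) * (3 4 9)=(0 16 8 13)(3 4 9)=[16, 1, 2, 4, 9, 5, 6, 7, 13, 3, 10, 11, 12, 0, 14, 15, 8]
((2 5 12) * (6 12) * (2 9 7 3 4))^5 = ((2 5 6 12 9 7 3 4))^5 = (2 7 6 4 9 5 3 12)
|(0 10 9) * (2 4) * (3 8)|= 6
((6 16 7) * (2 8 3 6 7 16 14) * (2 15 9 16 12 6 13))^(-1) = ((2 8 3 13)(6 14 15 9 16 12))^(-1) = (2 13 3 8)(6 12 16 9 15 14)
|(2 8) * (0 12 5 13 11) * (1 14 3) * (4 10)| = 30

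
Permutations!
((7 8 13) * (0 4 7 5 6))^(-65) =(0 5 8 4 6 13 7)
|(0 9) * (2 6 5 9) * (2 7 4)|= |(0 7 4 2 6 5 9)|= 7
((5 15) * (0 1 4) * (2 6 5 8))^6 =(2 6 5 15 8)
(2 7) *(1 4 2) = (1 4 2 7) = [0, 4, 7, 3, 2, 5, 6, 1]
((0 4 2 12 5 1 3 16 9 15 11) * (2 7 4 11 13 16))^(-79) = (0 11)(1 3 2 12 5)(4 7)(9 15 13 16)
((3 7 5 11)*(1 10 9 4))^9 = (1 10 9 4)(3 7 5 11)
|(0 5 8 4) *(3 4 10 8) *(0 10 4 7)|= 12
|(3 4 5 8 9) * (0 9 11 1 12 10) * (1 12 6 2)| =9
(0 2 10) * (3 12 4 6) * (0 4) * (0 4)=(0 2 10)(3 12 4 6)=[2, 1, 10, 12, 6, 5, 3, 7, 8, 9, 0, 11, 4]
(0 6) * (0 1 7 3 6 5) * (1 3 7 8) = [5, 8, 2, 6, 4, 0, 3, 7, 1] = (0 5)(1 8)(3 6)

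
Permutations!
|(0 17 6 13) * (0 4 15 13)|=|(0 17 6)(4 15 13)|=3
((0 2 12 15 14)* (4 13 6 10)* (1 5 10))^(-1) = ((0 2 12 15 14)(1 5 10 4 13 6))^(-1) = (0 14 15 12 2)(1 6 13 4 10 5)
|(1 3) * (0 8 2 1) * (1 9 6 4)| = 8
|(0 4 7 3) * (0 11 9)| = 6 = |(0 4 7 3 11 9)|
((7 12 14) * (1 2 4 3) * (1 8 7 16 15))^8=((1 2 4 3 8 7 12 14 16 15))^8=(1 16 12 8 4)(2 15 14 7 3)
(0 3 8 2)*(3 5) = (0 5 3 8 2) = [5, 1, 0, 8, 4, 3, 6, 7, 2]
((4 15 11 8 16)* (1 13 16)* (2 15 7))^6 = (1 15 4)(2 16 8)(7 13 11)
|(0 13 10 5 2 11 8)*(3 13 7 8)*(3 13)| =|(0 7 8)(2 11 13 10 5)| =15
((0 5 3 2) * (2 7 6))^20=(0 3 6)(2 5 7)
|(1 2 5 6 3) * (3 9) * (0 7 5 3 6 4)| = |(0 7 5 4)(1 2 3)(6 9)| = 12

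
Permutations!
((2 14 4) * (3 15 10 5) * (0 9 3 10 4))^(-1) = (0 14 2 4 15 3 9)(5 10)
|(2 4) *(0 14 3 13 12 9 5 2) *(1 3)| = |(0 14 1 3 13 12 9 5 2 4)| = 10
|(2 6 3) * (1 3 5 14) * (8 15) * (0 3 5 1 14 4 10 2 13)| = |(0 3 13)(1 5 4 10 2 6)(8 15)| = 6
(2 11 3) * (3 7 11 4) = (2 4 3)(7 11) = [0, 1, 4, 2, 3, 5, 6, 11, 8, 9, 10, 7]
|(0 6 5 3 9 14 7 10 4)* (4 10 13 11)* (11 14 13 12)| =11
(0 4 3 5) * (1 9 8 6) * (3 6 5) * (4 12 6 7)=[12, 9, 2, 3, 7, 0, 1, 4, 5, 8, 10, 11, 6]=(0 12 6 1 9 8 5)(4 7)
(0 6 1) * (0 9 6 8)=[8, 9, 2, 3, 4, 5, 1, 7, 0, 6]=(0 8)(1 9 6)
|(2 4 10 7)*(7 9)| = 5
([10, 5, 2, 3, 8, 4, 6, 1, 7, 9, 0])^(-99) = [10, 5, 2, 3, 8, 4, 6, 1, 7, 9, 0]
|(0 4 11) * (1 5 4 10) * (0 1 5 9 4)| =|(0 10 5)(1 9 4 11)| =12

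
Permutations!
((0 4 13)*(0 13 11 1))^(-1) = (13)(0 1 11 4)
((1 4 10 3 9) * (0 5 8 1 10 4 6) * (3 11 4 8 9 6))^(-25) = (0 4)(1 9)(3 10)(5 8)(6 11) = ((0 5 9 10 11 4 8 1 3 6))^(-25)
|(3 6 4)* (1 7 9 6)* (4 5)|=7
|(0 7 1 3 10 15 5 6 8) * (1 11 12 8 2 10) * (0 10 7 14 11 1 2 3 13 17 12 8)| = 15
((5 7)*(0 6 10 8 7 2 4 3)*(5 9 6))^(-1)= ((0 5 2 4 3)(6 10 8 7 9))^(-1)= (0 3 4 2 5)(6 9 7 8 10)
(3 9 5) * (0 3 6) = [3, 1, 2, 9, 4, 6, 0, 7, 8, 5] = (0 3 9 5 6)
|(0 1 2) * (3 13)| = 6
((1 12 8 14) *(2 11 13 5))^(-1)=((1 12 8 14)(2 11 13 5))^(-1)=(1 14 8 12)(2 5 13 11)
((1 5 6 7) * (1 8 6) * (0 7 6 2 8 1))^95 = (0 5 1 7)(2 8)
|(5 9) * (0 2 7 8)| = |(0 2 7 8)(5 9)| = 4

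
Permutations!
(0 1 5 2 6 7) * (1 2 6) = (0 2 1 5 6 7) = [2, 5, 1, 3, 4, 6, 7, 0]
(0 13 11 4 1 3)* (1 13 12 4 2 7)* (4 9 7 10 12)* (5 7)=(0 4 13 11 2 10 12 9 5 7 1 3)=[4, 3, 10, 0, 13, 7, 6, 1, 8, 5, 12, 2, 9, 11]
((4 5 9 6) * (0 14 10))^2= (0 10 14)(4 9)(5 6)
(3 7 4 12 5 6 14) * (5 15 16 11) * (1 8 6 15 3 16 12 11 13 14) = [0, 8, 2, 7, 11, 15, 1, 4, 6, 9, 10, 5, 3, 14, 16, 12, 13] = (1 8 6)(3 7 4 11 5 15 12)(13 14 16)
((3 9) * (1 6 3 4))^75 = ((1 6 3 9 4))^75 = (9)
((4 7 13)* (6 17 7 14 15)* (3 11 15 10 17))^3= (3 6 15 11)(4 17)(7 14)(10 13)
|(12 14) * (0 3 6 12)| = 5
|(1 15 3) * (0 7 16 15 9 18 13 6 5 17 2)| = |(0 7 16 15 3 1 9 18 13 6 5 17 2)| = 13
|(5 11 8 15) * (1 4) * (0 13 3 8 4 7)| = 10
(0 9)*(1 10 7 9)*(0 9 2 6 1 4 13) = (0 4 13)(1 10 7 2 6) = [4, 10, 6, 3, 13, 5, 1, 2, 8, 9, 7, 11, 12, 0]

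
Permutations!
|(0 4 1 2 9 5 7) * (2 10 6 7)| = 6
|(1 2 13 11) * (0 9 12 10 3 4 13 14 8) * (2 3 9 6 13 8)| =|(0 6 13 11 1 3 4 8)(2 14)(9 12 10)| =24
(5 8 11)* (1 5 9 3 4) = [0, 5, 2, 4, 1, 8, 6, 7, 11, 3, 10, 9] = (1 5 8 11 9 3 4)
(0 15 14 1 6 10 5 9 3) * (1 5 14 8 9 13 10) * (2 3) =(0 15 8 9 2 3)(1 6)(5 13 10 14) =[15, 6, 3, 0, 4, 13, 1, 7, 9, 2, 14, 11, 12, 10, 5, 8]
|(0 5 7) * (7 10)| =4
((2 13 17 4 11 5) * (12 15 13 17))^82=(2 4 5 17 11)(12 15 13)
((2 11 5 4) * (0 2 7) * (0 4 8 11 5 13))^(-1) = (0 13 11 8 5 2)(4 7)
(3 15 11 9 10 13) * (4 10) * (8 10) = (3 15 11 9 4 8 10 13) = [0, 1, 2, 15, 8, 5, 6, 7, 10, 4, 13, 9, 12, 3, 14, 11]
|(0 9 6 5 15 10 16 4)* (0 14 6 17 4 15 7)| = 24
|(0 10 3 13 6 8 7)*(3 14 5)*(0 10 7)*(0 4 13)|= |(0 7 10 14 5 3)(4 13 6 8)|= 12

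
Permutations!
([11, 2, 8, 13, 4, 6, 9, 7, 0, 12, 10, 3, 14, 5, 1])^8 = (0 14 5)(1 6 11)(2 9 3)(8 12 13)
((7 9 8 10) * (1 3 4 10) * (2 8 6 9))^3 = ((1 3 4 10 7 2 8)(6 9))^3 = (1 10 8 4 2 3 7)(6 9)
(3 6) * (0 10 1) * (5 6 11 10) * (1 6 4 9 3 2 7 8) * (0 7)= (0 5 4 9 3 11 10 6 2)(1 7 8)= [5, 7, 0, 11, 9, 4, 2, 8, 1, 3, 6, 10]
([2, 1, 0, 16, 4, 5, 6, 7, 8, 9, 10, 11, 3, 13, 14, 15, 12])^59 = [2, 1, 0, 12, 4, 5, 6, 7, 8, 9, 10, 11, 16, 13, 14, 15, 3]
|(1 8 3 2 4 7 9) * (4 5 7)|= |(1 8 3 2 5 7 9)|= 7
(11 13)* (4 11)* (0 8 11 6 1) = (0 8 11 13 4 6 1) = [8, 0, 2, 3, 6, 5, 1, 7, 11, 9, 10, 13, 12, 4]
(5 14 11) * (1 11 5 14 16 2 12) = (1 11 14 5 16 2 12) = [0, 11, 12, 3, 4, 16, 6, 7, 8, 9, 10, 14, 1, 13, 5, 15, 2]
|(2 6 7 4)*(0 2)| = |(0 2 6 7 4)| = 5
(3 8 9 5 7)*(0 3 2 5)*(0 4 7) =[3, 1, 5, 8, 7, 0, 6, 2, 9, 4] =(0 3 8 9 4 7 2 5)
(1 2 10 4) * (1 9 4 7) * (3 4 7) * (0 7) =(0 7 1 2 10 3 4 9) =[7, 2, 10, 4, 9, 5, 6, 1, 8, 0, 3]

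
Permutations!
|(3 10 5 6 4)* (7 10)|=6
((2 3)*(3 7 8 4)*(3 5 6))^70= ((2 7 8 4 5 6 3))^70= (8)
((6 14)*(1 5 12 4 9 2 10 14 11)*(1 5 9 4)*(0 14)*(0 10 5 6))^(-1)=(0 14)(1 12 5 2 9)(6 11)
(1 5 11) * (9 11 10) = (1 5 10 9 11) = [0, 5, 2, 3, 4, 10, 6, 7, 8, 11, 9, 1]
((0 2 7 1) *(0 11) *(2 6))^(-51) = ((0 6 2 7 1 11))^(-51) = (0 7)(1 6)(2 11)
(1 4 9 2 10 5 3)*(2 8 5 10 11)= [0, 4, 11, 1, 9, 3, 6, 7, 5, 8, 10, 2]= (1 4 9 8 5 3)(2 11)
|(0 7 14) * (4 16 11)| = 3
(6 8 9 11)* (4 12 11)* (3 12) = [0, 1, 2, 12, 3, 5, 8, 7, 9, 4, 10, 6, 11] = (3 12 11 6 8 9 4)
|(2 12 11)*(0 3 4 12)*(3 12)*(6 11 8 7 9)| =|(0 12 8 7 9 6 11 2)(3 4)| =8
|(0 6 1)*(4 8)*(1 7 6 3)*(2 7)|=|(0 3 1)(2 7 6)(4 8)|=6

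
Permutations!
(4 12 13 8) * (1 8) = (1 8 4 12 13) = [0, 8, 2, 3, 12, 5, 6, 7, 4, 9, 10, 11, 13, 1]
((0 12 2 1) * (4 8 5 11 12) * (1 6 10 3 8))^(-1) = ((0 4 1)(2 6 10 3 8 5 11 12))^(-1) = (0 1 4)(2 12 11 5 8 3 10 6)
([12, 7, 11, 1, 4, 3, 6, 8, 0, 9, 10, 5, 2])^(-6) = (0 11 1)(2 3 8)(5 7 12)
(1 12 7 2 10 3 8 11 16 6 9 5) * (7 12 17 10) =(1 17 10 3 8 11 16 6 9 5)(2 7) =[0, 17, 7, 8, 4, 1, 9, 2, 11, 5, 3, 16, 12, 13, 14, 15, 6, 10]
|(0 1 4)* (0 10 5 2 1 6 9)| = 15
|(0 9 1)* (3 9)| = |(0 3 9 1)| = 4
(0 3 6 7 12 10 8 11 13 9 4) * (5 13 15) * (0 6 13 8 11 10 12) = (0 3 13 9 4 6 7)(5 8 10 11 15) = [3, 1, 2, 13, 6, 8, 7, 0, 10, 4, 11, 15, 12, 9, 14, 5]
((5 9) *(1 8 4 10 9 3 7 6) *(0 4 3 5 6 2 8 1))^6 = ((0 4 10 9 6)(2 8 3 7))^6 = (0 4 10 9 6)(2 3)(7 8)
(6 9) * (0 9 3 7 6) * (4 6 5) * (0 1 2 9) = (1 2 9)(3 7 5 4 6) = [0, 2, 9, 7, 6, 4, 3, 5, 8, 1]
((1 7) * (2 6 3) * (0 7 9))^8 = (9)(2 3 6)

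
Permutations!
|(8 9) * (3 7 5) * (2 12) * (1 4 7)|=10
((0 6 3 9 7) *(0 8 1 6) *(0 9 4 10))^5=(0 6 9 3 7 4 8 10 1)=((0 9 7 8 1 6 3 4 10))^5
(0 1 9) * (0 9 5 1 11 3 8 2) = (0 11 3 8 2)(1 5) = [11, 5, 0, 8, 4, 1, 6, 7, 2, 9, 10, 3]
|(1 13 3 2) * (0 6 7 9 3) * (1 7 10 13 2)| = 20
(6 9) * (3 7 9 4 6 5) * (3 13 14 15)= (3 7 9 5 13 14 15)(4 6)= [0, 1, 2, 7, 6, 13, 4, 9, 8, 5, 10, 11, 12, 14, 15, 3]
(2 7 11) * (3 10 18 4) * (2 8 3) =[0, 1, 7, 10, 2, 5, 6, 11, 3, 9, 18, 8, 12, 13, 14, 15, 16, 17, 4] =(2 7 11 8 3 10 18 4)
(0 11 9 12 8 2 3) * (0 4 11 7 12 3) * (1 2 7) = (0 1 2)(3 4 11 9)(7 12 8) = [1, 2, 0, 4, 11, 5, 6, 12, 7, 3, 10, 9, 8]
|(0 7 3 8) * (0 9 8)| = 6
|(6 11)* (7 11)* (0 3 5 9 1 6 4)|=|(0 3 5 9 1 6 7 11 4)|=9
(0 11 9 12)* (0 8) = (0 11 9 12 8) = [11, 1, 2, 3, 4, 5, 6, 7, 0, 12, 10, 9, 8]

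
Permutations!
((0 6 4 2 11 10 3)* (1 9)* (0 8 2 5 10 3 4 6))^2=(2 3)(4 10 5)(8 11)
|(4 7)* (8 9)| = 2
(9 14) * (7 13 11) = (7 13 11)(9 14) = [0, 1, 2, 3, 4, 5, 6, 13, 8, 14, 10, 7, 12, 11, 9]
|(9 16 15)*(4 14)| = 6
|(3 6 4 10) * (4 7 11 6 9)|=12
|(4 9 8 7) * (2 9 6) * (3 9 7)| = |(2 7 4 6)(3 9 8)| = 12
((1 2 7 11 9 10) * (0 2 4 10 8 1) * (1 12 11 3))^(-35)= (8 12 11 9)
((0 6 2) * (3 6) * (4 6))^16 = (0 3 4 6 2)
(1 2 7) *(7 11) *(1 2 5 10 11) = (1 5 10 11 7 2) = [0, 5, 1, 3, 4, 10, 6, 2, 8, 9, 11, 7]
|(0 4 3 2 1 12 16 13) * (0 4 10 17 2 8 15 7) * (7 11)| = |(0 10 17 2 1 12 16 13 4 3 8 15 11 7)| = 14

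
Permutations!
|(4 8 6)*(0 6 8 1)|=4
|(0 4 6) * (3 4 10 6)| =|(0 10 6)(3 4)| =6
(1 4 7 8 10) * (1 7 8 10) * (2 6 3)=[0, 4, 6, 2, 8, 5, 3, 10, 1, 9, 7]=(1 4 8)(2 6 3)(7 10)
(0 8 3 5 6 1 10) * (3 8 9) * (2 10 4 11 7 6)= (0 9 3 5 2 10)(1 4 11 7 6)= [9, 4, 10, 5, 11, 2, 1, 6, 8, 3, 0, 7]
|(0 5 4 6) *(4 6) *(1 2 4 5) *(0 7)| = 7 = |(0 1 2 4 5 6 7)|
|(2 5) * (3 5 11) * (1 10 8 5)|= 7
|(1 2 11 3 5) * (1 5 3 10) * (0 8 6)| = |(0 8 6)(1 2 11 10)| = 12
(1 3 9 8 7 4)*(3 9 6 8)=[0, 9, 2, 6, 1, 5, 8, 4, 7, 3]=(1 9 3 6 8 7 4)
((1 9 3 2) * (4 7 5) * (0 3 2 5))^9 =(9)(0 7 4 5 3)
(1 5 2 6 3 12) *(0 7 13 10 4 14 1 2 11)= [7, 5, 6, 12, 14, 11, 3, 13, 8, 9, 4, 0, 2, 10, 1]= (0 7 13 10 4 14 1 5 11)(2 6 3 12)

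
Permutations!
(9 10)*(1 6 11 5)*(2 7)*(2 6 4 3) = [0, 4, 7, 2, 3, 1, 11, 6, 8, 10, 9, 5] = (1 4 3 2 7 6 11 5)(9 10)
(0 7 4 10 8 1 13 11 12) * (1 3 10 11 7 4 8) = (0 4 11 12)(1 13 7 8 3 10) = [4, 13, 2, 10, 11, 5, 6, 8, 3, 9, 1, 12, 0, 7]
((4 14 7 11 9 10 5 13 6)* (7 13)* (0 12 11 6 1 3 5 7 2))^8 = ((0 12 11 9 10 7 6 4 14 13 1 3 5 2))^8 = (0 14 11 1 10 5 6)(2 4 12 13 9 3 7)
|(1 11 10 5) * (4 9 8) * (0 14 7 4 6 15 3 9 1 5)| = |(0 14 7 4 1 11 10)(3 9 8 6 15)| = 35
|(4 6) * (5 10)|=|(4 6)(5 10)|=2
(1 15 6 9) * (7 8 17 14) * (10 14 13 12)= (1 15 6 9)(7 8 17 13 12 10 14)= [0, 15, 2, 3, 4, 5, 9, 8, 17, 1, 14, 11, 10, 12, 7, 6, 16, 13]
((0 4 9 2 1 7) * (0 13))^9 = ((0 4 9 2 1 7 13))^9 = (0 9 1 13 4 2 7)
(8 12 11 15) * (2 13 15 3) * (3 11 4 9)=[0, 1, 13, 2, 9, 5, 6, 7, 12, 3, 10, 11, 4, 15, 14, 8]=(2 13 15 8 12 4 9 3)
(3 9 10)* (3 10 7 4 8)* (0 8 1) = [8, 0, 2, 9, 1, 5, 6, 4, 3, 7, 10] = (10)(0 8 3 9 7 4 1)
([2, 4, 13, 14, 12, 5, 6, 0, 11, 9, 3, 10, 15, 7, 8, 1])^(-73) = [7, 15, 0, 8, 1, 5, 6, 13, 10, 9, 14, 3, 4, 2, 11, 12]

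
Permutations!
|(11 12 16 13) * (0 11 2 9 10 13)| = 4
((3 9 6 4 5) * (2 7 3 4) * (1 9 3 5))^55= (1 4 5 7 2 6 9)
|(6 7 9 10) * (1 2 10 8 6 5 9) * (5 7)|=4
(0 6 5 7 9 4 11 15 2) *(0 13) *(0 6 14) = [14, 1, 13, 3, 11, 7, 5, 9, 8, 4, 10, 15, 12, 6, 0, 2] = (0 14)(2 13 6 5 7 9 4 11 15)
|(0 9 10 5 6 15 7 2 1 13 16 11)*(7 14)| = 13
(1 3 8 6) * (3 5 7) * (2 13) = (1 5 7 3 8 6)(2 13) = [0, 5, 13, 8, 4, 7, 1, 3, 6, 9, 10, 11, 12, 2]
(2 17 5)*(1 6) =(1 6)(2 17 5) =[0, 6, 17, 3, 4, 2, 1, 7, 8, 9, 10, 11, 12, 13, 14, 15, 16, 5]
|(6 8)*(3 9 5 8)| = |(3 9 5 8 6)| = 5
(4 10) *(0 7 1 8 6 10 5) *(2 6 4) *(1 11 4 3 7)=[1, 8, 6, 7, 5, 0, 10, 11, 3, 9, 2, 4]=(0 1 8 3 7 11 4 5)(2 6 10)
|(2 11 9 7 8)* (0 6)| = 10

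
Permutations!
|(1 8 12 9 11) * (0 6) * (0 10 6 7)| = 10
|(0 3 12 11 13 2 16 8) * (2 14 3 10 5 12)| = 11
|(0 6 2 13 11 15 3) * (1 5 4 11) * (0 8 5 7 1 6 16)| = 6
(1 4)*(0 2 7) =(0 2 7)(1 4) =[2, 4, 7, 3, 1, 5, 6, 0]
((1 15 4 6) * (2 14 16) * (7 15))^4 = ((1 7 15 4 6)(2 14 16))^4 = (1 6 4 15 7)(2 14 16)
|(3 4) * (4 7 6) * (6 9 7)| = |(3 6 4)(7 9)| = 6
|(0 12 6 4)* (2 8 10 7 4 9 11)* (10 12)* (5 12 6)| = 20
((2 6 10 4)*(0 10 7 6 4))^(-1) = (0 10)(2 4)(6 7)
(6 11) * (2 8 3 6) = (2 8 3 6 11) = [0, 1, 8, 6, 4, 5, 11, 7, 3, 9, 10, 2]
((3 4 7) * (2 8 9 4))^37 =((2 8 9 4 7 3))^37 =(2 8 9 4 7 3)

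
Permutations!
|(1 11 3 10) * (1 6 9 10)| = 3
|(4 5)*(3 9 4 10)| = |(3 9 4 5 10)| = 5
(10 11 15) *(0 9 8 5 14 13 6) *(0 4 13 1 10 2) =[9, 10, 0, 3, 13, 14, 4, 7, 5, 8, 11, 15, 12, 6, 1, 2] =(0 9 8 5 14 1 10 11 15 2)(4 13 6)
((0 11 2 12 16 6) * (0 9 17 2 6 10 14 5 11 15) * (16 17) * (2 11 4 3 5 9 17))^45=((0 15)(2 12)(3 5 4)(6 17 11)(9 16 10 14))^45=(17)(0 15)(2 12)(9 16 10 14)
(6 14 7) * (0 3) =(0 3)(6 14 7) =[3, 1, 2, 0, 4, 5, 14, 6, 8, 9, 10, 11, 12, 13, 7]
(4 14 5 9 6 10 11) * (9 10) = (4 14 5 10 11)(6 9) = [0, 1, 2, 3, 14, 10, 9, 7, 8, 6, 11, 4, 12, 13, 5]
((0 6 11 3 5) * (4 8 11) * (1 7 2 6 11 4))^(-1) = ((0 11 3 5)(1 7 2 6)(4 8))^(-1) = (0 5 3 11)(1 6 2 7)(4 8)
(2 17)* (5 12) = (2 17)(5 12) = [0, 1, 17, 3, 4, 12, 6, 7, 8, 9, 10, 11, 5, 13, 14, 15, 16, 2]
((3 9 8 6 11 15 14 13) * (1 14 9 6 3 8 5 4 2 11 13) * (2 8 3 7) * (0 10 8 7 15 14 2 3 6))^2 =((0 10 8 15 9 5 4 7 3)(1 2 11 14)(6 13))^2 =(0 8 9 4 3 10 15 5 7)(1 11)(2 14)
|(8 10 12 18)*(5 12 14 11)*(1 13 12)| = 9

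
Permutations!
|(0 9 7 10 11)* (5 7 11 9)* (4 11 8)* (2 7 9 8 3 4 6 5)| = 11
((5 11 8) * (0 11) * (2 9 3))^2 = ((0 11 8 5)(2 9 3))^2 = (0 8)(2 3 9)(5 11)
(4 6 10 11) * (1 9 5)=(1 9 5)(4 6 10 11)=[0, 9, 2, 3, 6, 1, 10, 7, 8, 5, 11, 4]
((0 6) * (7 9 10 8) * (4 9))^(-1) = (0 6)(4 7 8 10 9)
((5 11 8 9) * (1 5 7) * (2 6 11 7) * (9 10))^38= ((1 5 7)(2 6 11 8 10 9))^38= (1 7 5)(2 11 10)(6 8 9)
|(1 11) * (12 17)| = |(1 11)(12 17)| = 2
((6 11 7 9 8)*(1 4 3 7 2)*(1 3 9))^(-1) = ((1 4 9 8 6 11 2 3 7))^(-1) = (1 7 3 2 11 6 8 9 4)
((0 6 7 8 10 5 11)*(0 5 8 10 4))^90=((0 6 7 10 8 4)(5 11))^90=(11)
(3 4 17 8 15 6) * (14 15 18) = (3 4 17 8 18 14 15 6) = [0, 1, 2, 4, 17, 5, 3, 7, 18, 9, 10, 11, 12, 13, 15, 6, 16, 8, 14]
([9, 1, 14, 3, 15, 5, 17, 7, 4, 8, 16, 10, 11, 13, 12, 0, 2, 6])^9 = (0 15 4 8 9)(2 11)(6 17)(10 14)(12 16)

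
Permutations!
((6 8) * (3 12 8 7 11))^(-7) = ((3 12 8 6 7 11))^(-7) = (3 11 7 6 8 12)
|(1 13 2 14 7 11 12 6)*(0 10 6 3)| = 11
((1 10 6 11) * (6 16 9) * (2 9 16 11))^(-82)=(16)(1 11 10)(2 6 9)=((16)(1 10 11)(2 9 6))^(-82)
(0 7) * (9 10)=(0 7)(9 10)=[7, 1, 2, 3, 4, 5, 6, 0, 8, 10, 9]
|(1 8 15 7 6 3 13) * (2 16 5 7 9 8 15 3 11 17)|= |(1 15 9 8 3 13)(2 16 5 7 6 11 17)|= 42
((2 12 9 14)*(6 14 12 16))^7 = (2 14 6 16)(9 12)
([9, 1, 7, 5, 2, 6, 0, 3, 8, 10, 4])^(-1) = (0 6 5 3 7 2 4 10 9)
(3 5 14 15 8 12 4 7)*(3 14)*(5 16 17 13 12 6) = (3 16 17 13 12 4 7 14 15 8 6 5) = [0, 1, 2, 16, 7, 3, 5, 14, 6, 9, 10, 11, 4, 12, 15, 8, 17, 13]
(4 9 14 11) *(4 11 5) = (4 9 14 5) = [0, 1, 2, 3, 9, 4, 6, 7, 8, 14, 10, 11, 12, 13, 5]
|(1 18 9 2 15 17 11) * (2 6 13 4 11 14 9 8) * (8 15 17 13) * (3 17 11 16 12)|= 15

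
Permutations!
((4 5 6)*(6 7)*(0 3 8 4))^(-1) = (0 6 7 5 4 8 3)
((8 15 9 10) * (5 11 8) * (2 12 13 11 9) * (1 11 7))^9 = ((1 11 8 15 2 12 13 7)(5 9 10))^9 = (1 11 8 15 2 12 13 7)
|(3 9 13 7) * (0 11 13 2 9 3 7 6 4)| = |(0 11 13 6 4)(2 9)| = 10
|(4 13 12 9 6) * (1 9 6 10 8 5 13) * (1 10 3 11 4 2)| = 12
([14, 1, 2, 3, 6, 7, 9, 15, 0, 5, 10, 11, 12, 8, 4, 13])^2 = [4, 1, 2, 3, 9, 15, 5, 13, 14, 7, 10, 11, 12, 0, 6, 8]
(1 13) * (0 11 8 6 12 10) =(0 11 8 6 12 10)(1 13) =[11, 13, 2, 3, 4, 5, 12, 7, 6, 9, 0, 8, 10, 1]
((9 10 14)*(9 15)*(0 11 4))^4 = ((0 11 4)(9 10 14 15))^4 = (15)(0 11 4)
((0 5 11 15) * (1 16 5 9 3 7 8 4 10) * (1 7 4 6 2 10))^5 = ((0 9 3 4 1 16 5 11 15)(2 10 7 8 6))^5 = (0 16 9 5 3 11 4 15 1)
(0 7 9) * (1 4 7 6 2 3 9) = (0 6 2 3 9)(1 4 7) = [6, 4, 3, 9, 7, 5, 2, 1, 8, 0]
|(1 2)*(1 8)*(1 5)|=4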